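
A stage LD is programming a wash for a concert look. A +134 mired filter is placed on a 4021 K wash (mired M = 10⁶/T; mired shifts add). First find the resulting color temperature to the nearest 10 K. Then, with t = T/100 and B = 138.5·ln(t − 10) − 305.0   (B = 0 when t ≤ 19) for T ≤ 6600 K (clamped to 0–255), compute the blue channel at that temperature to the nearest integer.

80

M_in = 10⁶/4021 = 248.69; M_out = 248.69 + (+134) = 382.69.
T_out = 10⁶/382.69 = 2613.1 K → 2610 K; t = 26.1.
B = 138.5·ln(26.1 − 10) − 305.0 = 138.5·ln 16.1 − 305.0 = 138.5·2.7788 − 305.0 = 79.866.
Rounded: 80.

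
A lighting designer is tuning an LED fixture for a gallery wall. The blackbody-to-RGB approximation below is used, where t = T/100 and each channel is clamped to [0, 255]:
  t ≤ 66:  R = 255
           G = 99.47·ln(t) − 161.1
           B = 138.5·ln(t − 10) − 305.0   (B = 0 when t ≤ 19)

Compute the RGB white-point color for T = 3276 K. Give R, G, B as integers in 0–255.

R=255, G=186, B=128

t = 3276/100 = 32.76; the t ≤ 66 branch applies.
R = 255 by definition for t ≤ 66.
G = 99.47·ln 32.76 − 161.1 = 99.47·3.4892 − 161.1 = 185.972.
B = 138.5·ln(32.76 − 10) − 305.0 = 138.5·ln 22.76 − 305.0 = 138.5·3.1250 − 305.0 = 127.813.
Rounded: (255, 186, 128).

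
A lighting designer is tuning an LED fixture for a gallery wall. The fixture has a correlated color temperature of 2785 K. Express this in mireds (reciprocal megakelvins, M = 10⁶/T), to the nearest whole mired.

M = 10⁶ / 2785 = 359.066 → 359 mireds.

359 mireds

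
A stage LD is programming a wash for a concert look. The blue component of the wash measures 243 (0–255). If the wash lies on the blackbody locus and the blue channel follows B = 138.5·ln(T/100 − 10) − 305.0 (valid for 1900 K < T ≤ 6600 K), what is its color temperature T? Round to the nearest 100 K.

6200 K

ln(t − 10) = (243 + 305.0) / 138.5 = 3.9567.
t − 10 = e^3.9567 = 52.283, so t = 62.283.
T = 100·t = 6228 K → 6200 K to the nearest 100 K.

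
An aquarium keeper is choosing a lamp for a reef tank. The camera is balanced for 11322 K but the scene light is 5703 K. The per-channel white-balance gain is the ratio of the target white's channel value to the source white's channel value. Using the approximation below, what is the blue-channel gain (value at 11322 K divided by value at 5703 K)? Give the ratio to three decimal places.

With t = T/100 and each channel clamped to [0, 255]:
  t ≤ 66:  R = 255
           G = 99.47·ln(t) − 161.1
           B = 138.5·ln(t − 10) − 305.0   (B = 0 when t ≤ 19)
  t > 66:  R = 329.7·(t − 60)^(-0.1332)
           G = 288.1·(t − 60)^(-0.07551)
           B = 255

1.117

At 5703 K (t = 57.03):
  B = 138.5·ln(57.03 − 10) − 305.0 = 138.5·ln 47.03 − 305.0 = 138.5·3.8508 − 305.0 = 228.334.
At 11322 K (t = 113.22):
  B = 255 by definition for t > 66.
Gain = 255.000 / 228.334 = 1.1168 → 1.117.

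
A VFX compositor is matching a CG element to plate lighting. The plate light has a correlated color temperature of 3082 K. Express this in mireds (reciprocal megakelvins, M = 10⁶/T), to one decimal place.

324.5 mireds

M = 10⁶ / 3082 = 324.465 → 324.5 mireds.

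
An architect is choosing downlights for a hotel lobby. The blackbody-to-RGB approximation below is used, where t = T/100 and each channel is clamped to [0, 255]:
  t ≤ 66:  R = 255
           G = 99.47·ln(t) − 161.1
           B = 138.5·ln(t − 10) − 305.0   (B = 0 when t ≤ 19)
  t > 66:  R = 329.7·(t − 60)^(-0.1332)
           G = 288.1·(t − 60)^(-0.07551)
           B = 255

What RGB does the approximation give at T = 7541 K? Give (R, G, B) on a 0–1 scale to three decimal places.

(0.898, 0.919, 1.000)

t = 7541/100 = 75.41; the t > 66 branch applies.
R = 329.7·(75.41 − 60)^(-0.1332) = 329.7·15.41^(-0.1332) = 329.7·0.69468 = 229.036.
G = 288.1·(75.41 − 60)^(-0.07551) = 288.1·15.41^(-0.07551) = 288.1·0.81341 = 234.343.
B = 255 by definition for t > 66.
Dividing each by 255: (0.8982, 0.9190, 1.0000) → (0.898, 0.919, 1.000).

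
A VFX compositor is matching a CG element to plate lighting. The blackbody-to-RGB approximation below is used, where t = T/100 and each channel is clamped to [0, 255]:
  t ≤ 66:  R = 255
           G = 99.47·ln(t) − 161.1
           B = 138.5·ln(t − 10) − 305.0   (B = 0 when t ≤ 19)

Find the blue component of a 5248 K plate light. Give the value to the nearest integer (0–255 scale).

214

t = 5248/100 = 52.48; the t ≤ 66 branch applies.
B = 138.5·ln(52.48 − 10) − 305.0 = 138.5·ln 42.48 − 305.0 = 138.5·3.7490 − 305.0 = 214.241.
Rounded: 214.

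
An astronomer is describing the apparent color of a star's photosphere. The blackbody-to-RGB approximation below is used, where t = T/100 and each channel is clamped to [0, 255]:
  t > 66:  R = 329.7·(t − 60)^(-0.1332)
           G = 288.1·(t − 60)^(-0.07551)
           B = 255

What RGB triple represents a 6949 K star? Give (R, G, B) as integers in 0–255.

t = 6949/100 = 69.49; the t > 66 branch applies.
R = 329.7·(69.49 − 60)^(-0.1332) = 329.7·9.49^(-0.1332) = 329.7·0.74102 = 244.313.
G = 288.1·(69.49 − 60)^(-0.07551) = 288.1·9.49^(-0.07551) = 288.1·0.84374 = 243.080.
B = 255 by definition for t > 66.
Rounded: (244, 243, 255).

(244, 243, 255)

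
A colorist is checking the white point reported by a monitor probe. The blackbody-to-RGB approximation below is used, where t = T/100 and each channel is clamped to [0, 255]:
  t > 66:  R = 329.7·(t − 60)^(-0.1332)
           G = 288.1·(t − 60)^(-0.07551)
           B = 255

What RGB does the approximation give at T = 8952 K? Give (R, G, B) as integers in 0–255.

t = 8952/100 = 89.52; the t > 66 branch applies.
R = 329.7·(89.52 − 60)^(-0.1332) = 329.7·29.52^(-0.1332) = 329.7·0.63706 = 210.039.
G = 288.1·(89.52 − 60)^(-0.07551) = 288.1·29.52^(-0.07551) = 288.1·0.77445 = 223.118.
B = 255 by definition for t > 66.
Rounded: (210, 223, 255).

(210, 223, 255)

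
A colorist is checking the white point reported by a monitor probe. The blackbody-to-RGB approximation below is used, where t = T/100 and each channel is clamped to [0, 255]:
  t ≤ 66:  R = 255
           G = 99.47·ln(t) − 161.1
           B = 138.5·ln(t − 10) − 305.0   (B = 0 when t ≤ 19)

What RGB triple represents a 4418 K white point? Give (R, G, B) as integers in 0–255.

(255, 216, 184)

t = 4418/100 = 44.18; the t ≤ 66 branch applies.
R = 255 by definition for t ≤ 66.
G = 99.47·ln 44.18 − 161.1 = 99.47·3.7883 − 161.1 = 215.719.
B = 138.5·ln(44.18 − 10) − 305.0 = 138.5·ln 34.18 − 305.0 = 138.5·3.5316 − 305.0 = 184.132.
Rounded: (255, 216, 184).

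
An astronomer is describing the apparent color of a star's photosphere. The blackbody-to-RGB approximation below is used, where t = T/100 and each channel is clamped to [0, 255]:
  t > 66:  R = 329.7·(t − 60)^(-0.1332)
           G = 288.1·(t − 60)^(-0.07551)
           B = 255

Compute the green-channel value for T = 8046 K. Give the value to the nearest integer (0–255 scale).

229

t = 8046/100 = 80.46; the t > 66 branch applies.
G = 288.1·(80.46 − 60)^(-0.07551) = 288.1·20.46^(-0.07551) = 288.1·0.79618 = 229.381.
Rounded: 229.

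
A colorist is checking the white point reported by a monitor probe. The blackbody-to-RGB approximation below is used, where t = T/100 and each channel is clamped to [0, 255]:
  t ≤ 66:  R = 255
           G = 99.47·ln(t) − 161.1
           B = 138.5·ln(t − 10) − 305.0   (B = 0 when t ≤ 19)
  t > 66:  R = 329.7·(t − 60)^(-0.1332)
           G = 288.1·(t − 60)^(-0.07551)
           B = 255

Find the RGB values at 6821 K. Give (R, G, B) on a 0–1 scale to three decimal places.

t = 6821/100 = 68.21; the t > 66 branch applies.
R = 329.7·(68.21 − 60)^(-0.1332) = 329.7·8.21^(-0.1332) = 329.7·0.75546 = 249.074.
G = 288.1·(68.21 − 60)^(-0.07551) = 288.1·8.21^(-0.07551) = 288.1·0.85302 = 245.754.
B = 255 by definition for t > 66.
Dividing each by 255: (0.9768, 0.9637, 1.0000) → (0.977, 0.964, 1.000).

(0.977, 0.964, 1.000)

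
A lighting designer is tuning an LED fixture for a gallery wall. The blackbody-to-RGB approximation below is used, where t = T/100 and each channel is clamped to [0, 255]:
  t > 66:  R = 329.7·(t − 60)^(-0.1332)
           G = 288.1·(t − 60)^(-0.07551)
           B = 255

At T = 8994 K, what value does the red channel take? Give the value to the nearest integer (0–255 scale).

t = 8994/100 = 89.94; the t > 66 branch applies.
R = 329.7·(89.94 − 60)^(-0.1332) = 329.7·29.94^(-0.1332) = 329.7·0.63586 = 209.644.
Rounded: 210.

210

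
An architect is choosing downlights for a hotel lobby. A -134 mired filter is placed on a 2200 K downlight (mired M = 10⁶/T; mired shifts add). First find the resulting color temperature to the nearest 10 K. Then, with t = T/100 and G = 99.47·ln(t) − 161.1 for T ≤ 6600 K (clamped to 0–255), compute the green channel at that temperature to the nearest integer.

181

M_in = 10⁶/2200 = 454.55; M_out = 454.55 + (-134) = 320.55.
T_out = 10⁶/320.55 = 3119.7 K → 3120 K; t = 31.2.
G = 99.47·ln 31.2 − 161.1 = 99.47·3.4404 − 161.1 = 181.118.
Rounded: 181.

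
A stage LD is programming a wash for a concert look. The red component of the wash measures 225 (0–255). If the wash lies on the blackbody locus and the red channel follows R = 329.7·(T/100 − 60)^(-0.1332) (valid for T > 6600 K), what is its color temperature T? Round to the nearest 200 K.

(t − 60)^(-0.1332) = 225/329.7 = 0.68244.
t − 60 = 0.68244^(1/-0.1332) = 0.68244^(-7.508) = 17.610, so t = 77.610.
T = 100·t = 7761 K → 7800 K to the nearest 200 K.

7800 K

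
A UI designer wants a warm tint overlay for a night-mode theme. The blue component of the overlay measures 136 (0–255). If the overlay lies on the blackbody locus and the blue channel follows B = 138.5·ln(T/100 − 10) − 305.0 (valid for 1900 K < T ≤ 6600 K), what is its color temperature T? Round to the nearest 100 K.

ln(t − 10) = (136 + 305.0) / 138.5 = 3.1841.
t − 10 = e^3.1841 = 24.146, so t = 34.146.
T = 100·t = 3415 K → 3400 K to the nearest 100 K.

3400 K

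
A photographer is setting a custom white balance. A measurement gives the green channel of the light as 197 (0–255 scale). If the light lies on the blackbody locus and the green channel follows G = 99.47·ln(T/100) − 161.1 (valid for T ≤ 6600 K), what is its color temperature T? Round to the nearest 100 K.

3700 K

ln t = (197 + 161.1) / 99.47 = 3.6001.
t = e^3.6001 = 36.601.
T = 100·t = 3660 K → 3700 K to the nearest 100 K.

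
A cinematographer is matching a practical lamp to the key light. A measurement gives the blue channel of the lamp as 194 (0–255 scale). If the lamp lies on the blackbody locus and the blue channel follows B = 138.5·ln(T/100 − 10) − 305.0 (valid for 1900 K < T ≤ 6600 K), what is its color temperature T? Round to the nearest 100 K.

4700 K

ln(t − 10) = (194 + 305.0) / 138.5 = 3.6029.
t − 10 = e^3.6029 = 36.704, so t = 46.704.
T = 100·t = 4670 K → 4700 K to the nearest 100 K.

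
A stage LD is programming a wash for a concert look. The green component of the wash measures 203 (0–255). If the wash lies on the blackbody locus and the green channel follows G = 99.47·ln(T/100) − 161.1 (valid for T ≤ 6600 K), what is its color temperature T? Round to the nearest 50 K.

ln t = (203 + 161.1) / 99.47 = 3.6604.
t = e^3.6604 = 38.877.
T = 100·t = 3888 K → 3900 K to the nearest 50 K.

3900 K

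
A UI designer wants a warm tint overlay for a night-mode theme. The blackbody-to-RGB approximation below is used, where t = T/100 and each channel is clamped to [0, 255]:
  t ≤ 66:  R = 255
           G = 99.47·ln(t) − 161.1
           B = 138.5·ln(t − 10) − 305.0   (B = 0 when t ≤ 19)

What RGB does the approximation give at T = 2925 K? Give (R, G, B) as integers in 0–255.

t = 2925/100 = 29.25; the t ≤ 66 branch applies.
R = 255 by definition for t ≤ 66.
G = 99.47·ln 29.25 − 161.1 = 99.47·3.3759 − 161.1 = 174.699.
B = 138.5·ln(29.25 − 10) − 305.0 = 138.5·ln 19.25 − 305.0 = 138.5·2.9575 − 305.0 = 104.615.
Rounded: (255, 175, 105).

(255, 175, 105)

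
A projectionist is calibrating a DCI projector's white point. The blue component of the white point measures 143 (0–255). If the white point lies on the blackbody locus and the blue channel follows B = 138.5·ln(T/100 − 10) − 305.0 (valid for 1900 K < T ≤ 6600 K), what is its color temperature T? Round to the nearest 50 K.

ln(t − 10) = (143 + 305.0) / 138.5 = 3.2347.
t − 10 = e^3.2347 = 25.398, so t = 35.398.
T = 100·t = 3540 K → 3550 K to the nearest 50 K.

3550 K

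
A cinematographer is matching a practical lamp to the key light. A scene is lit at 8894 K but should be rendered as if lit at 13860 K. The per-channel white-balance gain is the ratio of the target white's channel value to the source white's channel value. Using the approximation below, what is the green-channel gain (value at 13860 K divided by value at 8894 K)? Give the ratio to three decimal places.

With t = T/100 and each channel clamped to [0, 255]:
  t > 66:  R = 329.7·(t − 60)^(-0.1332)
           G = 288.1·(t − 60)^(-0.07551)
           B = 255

0.927

At 8894 K (t = 88.94):
  G = 288.1·(88.94 − 60)^(-0.07551) = 288.1·28.94^(-0.07551) = 288.1·0.77561 = 223.453.
At 13860 K (t = 138.6):
  G = 288.1·(138.6 − 60)^(-0.07551) = 288.1·78.6^(-0.07551) = 288.1·0.71924 = 207.214.
Gain = 207.214 / 223.453 = 0.9273 → 0.927.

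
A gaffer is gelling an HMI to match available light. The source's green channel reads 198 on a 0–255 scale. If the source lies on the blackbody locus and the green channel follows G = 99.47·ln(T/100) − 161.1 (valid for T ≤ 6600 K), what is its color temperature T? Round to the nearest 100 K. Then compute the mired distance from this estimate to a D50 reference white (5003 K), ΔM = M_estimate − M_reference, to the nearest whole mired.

+70 mireds

ln t = (198 + 161.1) / 99.47 = 3.6101.
t = e^3.6101 = 36.971.
T = 100·t = 3697 K → 3700 K to the nearest 100 K.
M_estimate = 10⁶/3700 = 270.27; M_reference = 10⁶/5003 = 199.88.
ΔM = 270.27 − 199.88 = 70.39 → +70 mireds.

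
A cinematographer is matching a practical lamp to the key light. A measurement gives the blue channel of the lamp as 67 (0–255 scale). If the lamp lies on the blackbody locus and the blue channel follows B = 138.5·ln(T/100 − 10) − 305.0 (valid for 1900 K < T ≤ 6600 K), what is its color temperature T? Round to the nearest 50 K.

2450 K

ln(t − 10) = (67 + 305.0) / 138.5 = 2.6859.
t − 10 = e^2.6859 = 14.672, so t = 24.672.
T = 100·t = 2467 K → 2450 K to the nearest 50 K.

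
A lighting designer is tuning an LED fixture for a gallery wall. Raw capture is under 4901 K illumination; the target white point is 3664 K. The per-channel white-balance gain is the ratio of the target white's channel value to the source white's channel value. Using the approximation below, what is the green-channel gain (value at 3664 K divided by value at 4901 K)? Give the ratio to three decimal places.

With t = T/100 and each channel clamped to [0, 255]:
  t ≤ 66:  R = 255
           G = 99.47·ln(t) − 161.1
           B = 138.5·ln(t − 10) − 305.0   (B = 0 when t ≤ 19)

0.872

At 4901 K (t = 49.01):
  G = 99.47·ln 49.01 − 161.1 = 99.47·3.8920 − 161.1 = 226.040.
At 3664 K (t = 36.64):
  G = 99.47·ln 36.64 − 161.1 = 99.47·3.6011 − 161.1 = 197.105.
Gain = 197.105 / 226.040 = 0.8720 → 0.872.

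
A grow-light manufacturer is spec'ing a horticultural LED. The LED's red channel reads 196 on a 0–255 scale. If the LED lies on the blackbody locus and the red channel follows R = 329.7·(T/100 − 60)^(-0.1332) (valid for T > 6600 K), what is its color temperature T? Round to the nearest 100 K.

11000 K

(t − 60)^(-0.1332) = 196/329.7 = 0.59448.
t − 60 = 0.59448^(1/-0.1332) = 0.59448^(-7.508) = 49.621, so t = 109.621.
T = 100·t = 10962 K → 11000 K to the nearest 100 K.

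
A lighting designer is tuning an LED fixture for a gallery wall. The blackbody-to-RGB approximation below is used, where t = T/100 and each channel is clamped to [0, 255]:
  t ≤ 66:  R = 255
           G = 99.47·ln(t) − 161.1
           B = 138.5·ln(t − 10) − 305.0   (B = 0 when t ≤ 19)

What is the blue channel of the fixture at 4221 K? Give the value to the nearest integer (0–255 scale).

t = 4221/100 = 42.21; the t ≤ 66 branch applies.
B = 138.5·ln(42.21 − 10) − 305.0 = 138.5·ln 32.21 − 305.0 = 138.5·3.4723 − 305.0 = 175.910.
Rounded: 176.

176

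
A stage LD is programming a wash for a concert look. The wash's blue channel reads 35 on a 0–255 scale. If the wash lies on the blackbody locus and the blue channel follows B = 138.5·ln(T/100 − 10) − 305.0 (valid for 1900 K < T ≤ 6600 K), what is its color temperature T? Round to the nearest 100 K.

ln(t − 10) = (35 + 305.0) / 138.5 = 2.4549.
t − 10 = e^2.4549 = 11.645, so t = 21.645.
T = 100·t = 2164 K → 2200 K to the nearest 100 K.

2200 K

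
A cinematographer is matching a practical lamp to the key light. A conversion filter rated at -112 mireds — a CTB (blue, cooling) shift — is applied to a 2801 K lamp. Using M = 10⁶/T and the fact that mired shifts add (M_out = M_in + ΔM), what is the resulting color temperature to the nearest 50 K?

M_in = 10⁶/2801 = 357.02 mireds.
M_out = 357.02 + (-112) = 245.02 mireds.
T_out = 10⁶/245.02 = 4081.4 K → 4100 K.

4100 K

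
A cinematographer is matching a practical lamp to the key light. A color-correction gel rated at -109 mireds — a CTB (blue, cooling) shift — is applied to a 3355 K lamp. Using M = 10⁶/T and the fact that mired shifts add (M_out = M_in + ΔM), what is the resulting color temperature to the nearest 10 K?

M_in = 10⁶/3355 = 298.06 mireds.
M_out = 298.06 + (-109) = 189.06 mireds.
T_out = 10⁶/189.06 = 5289.3 K → 5290 K.

5290 K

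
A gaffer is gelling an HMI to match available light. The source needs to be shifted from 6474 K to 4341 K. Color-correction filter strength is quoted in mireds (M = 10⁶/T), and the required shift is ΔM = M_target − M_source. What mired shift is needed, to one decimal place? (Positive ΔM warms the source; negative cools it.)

+75.9 mireds

M_source = 10⁶/6474 = 154.464; M_target = 10⁶/4341 = 230.362.
ΔM = 230.362 − 154.464 = 75.898 → +75.9 mireds, a warming shift.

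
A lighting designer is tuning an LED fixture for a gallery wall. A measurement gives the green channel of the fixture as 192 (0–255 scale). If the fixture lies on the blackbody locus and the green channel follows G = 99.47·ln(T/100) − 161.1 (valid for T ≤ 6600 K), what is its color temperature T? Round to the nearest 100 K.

3500 K

ln t = (192 + 161.1) / 99.47 = 3.5498.
t = e^3.5498 = 34.807.
T = 100·t = 3481 K → 3500 K to the nearest 100 K.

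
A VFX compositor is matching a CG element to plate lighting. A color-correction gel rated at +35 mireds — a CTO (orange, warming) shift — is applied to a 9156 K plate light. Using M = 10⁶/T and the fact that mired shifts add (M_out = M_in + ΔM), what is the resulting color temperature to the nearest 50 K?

6950 K

M_in = 10⁶/9156 = 109.22 mireds.
M_out = 109.22 + (+35) = 144.22 mireds.
T_out = 10⁶/144.22 = 6933.9 K → 6950 K.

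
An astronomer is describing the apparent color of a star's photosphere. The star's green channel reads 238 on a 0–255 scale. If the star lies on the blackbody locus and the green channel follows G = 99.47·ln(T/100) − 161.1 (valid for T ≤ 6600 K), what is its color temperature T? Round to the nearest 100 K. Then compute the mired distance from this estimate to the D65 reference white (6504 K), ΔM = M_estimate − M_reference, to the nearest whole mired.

ln t = (238 + 161.1) / 99.47 = 4.0123.
t = e^4.0123 = 55.272.
T = 100·t = 5527 K → 5500 K to the nearest 100 K.
M_estimate = 10⁶/5500 = 181.82; M_reference = 10⁶/6504 = 153.75.
ΔM = 181.82 − 153.75 = 28.07 → +28 mireds.

+28 mireds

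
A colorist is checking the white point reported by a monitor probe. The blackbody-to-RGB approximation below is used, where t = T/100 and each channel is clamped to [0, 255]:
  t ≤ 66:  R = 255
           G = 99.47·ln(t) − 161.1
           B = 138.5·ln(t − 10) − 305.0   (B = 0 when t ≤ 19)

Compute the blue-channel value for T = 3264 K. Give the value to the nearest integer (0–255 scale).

127

t = 3264/100 = 32.64; the t ≤ 66 branch applies.
B = 138.5·ln(32.64 − 10) − 305.0 = 138.5·ln 22.64 − 305.0 = 138.5·3.1197 − 305.0 = 127.081.
Rounded: 127.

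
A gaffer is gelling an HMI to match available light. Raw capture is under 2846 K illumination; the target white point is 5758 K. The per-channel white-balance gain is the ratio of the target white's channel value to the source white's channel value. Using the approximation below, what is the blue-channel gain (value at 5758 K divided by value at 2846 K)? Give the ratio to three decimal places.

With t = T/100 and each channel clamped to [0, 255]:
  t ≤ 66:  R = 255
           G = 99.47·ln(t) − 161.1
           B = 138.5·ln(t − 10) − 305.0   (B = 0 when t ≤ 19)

2.327

At 2846 K (t = 28.46):
  B = 138.5·ln(28.46 − 10) − 305.0 = 138.5·ln 18.46 − 305.0 = 138.5·2.9156 − 305.0 = 98.811.
At 5758 K (t = 57.58):
  B = 138.5·ln(57.58 − 10) − 305.0 = 138.5·ln 47.58 − 305.0 = 138.5·3.8624 − 305.0 = 229.944.
Gain = 229.944 / 98.811 = 2.3271 → 2.327.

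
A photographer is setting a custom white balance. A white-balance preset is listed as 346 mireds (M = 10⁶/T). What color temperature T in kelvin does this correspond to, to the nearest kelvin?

2890 K

T = 10⁶ / 346 = 2890.17 K → 2890 K.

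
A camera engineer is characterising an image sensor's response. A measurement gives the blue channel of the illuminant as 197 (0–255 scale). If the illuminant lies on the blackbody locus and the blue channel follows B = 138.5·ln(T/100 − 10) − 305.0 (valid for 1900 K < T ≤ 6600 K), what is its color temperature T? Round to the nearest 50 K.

ln(t − 10) = (197 + 305.0) / 138.5 = 3.6245.
t − 10 = e^3.6245 = 37.508, so t = 47.508.
T = 100·t = 4751 K → 4750 K to the nearest 50 K.

4750 K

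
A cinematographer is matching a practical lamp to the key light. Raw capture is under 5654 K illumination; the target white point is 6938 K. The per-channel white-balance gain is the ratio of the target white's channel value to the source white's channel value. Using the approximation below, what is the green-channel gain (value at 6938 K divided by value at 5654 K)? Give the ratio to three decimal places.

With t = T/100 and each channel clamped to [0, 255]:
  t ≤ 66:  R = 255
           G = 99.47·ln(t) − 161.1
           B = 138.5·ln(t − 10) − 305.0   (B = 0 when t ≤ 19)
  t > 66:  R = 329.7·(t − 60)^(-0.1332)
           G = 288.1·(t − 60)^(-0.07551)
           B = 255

At 5654 K (t = 56.54):
  G = 99.47·ln 56.54 − 161.1 = 99.47·4.0349 − 161.1 = 240.256.
At 6938 K (t = 69.38):
  G = 288.1·(69.38 − 60)^(-0.07551) = 288.1·9.38^(-0.07551) = 288.1·0.84448 = 243.294.
Gain = 243.294 / 240.256 = 1.0126 → 1.013.

1.013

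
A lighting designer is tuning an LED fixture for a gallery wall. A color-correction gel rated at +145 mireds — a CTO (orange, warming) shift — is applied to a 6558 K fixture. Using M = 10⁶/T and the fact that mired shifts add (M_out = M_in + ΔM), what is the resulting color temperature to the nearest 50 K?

3350 K

M_in = 10⁶/6558 = 152.49 mireds.
M_out = 152.49 + (+145) = 297.49 mireds.
T_out = 10⁶/297.49 = 3361.5 K → 3350 K.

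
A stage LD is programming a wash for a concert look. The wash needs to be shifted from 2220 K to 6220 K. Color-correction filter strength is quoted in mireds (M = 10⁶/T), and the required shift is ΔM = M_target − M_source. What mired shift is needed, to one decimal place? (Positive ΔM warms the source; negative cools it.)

M_source = 10⁶/2220 = 450.450; M_target = 10⁶/6220 = 160.772.
ΔM = 160.772 − 450.450 = -289.679 → -289.7 mireds, a cooling shift.

-289.7 mireds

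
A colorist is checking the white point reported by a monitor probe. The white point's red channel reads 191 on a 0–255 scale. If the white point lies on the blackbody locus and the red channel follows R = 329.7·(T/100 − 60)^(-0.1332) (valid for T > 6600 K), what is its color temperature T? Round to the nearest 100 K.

(t − 60)^(-0.1332) = 191/329.7 = 0.57931.
t − 60 = 0.57931^(1/-0.1332) = 0.57931^(-7.508) = 60.245, so t = 120.245.
T = 100·t = 12025 K → 12000 K to the nearest 100 K.

12000 K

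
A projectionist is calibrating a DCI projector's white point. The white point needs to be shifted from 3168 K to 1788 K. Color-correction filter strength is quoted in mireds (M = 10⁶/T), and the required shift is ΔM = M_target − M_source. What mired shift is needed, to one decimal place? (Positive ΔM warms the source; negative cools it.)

+243.6 mireds

M_source = 10⁶/3168 = 315.657; M_target = 10⁶/1788 = 559.284.
ΔM = 559.284 − 315.657 = 243.628 → +243.6 mireds, a warming shift.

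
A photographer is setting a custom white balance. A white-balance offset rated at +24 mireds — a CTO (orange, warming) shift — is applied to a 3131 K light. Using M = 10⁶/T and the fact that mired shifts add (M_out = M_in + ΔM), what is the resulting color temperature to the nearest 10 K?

M_in = 10⁶/3131 = 319.39 mireds.
M_out = 319.39 + (+24) = 343.39 mireds.
T_out = 10⁶/343.39 = 2912.2 K → 2910 K.

2910 K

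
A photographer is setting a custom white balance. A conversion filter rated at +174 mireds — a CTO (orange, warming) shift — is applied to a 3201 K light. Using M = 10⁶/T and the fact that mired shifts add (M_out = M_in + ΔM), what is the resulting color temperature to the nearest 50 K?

2050 K

M_in = 10⁶/3201 = 312.40 mireds.
M_out = 312.40 + (+174) = 486.40 mireds.
T_out = 10⁶/486.40 = 2055.9 K → 2050 K.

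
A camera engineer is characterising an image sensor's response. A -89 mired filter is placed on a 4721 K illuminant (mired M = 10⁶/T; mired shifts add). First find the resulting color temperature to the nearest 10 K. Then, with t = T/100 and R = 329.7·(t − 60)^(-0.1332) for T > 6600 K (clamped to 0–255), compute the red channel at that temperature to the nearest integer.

219

M_in = 10⁶/4721 = 211.82; M_out = 211.82 + (-89) = 122.82.
T_out = 10⁶/122.82 = 8142.0 K → 8140 K; t = 81.4.
R = 329.7·(81.4 − 60)^(-0.1332) = 329.7·21.4^(-0.1332) = 329.7·0.66495 = 219.234.
Rounded: 219.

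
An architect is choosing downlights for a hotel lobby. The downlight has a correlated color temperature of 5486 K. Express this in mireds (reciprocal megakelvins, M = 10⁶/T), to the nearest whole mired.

M = 10⁶ / 5486 = 182.282 → 182 mireds.

182 mireds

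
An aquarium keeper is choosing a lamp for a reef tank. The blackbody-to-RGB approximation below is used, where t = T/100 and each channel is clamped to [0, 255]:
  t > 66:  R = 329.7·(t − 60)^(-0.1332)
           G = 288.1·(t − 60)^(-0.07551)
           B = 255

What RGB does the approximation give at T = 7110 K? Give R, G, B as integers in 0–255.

t = 7110/100 = 71.1; the t > 66 branch applies.
R = 329.7·(71.1 − 60)^(-0.1332) = 329.7·11.1^(-0.1332) = 329.7·0.72571 = 239.267.
G = 288.1·(71.1 − 60)^(-0.07551) = 288.1·11.1^(-0.07551) = 288.1·0.83381 = 240.221.
B = 255 by definition for t > 66.
Rounded: (239, 240, 255).

R=239, G=240, B=255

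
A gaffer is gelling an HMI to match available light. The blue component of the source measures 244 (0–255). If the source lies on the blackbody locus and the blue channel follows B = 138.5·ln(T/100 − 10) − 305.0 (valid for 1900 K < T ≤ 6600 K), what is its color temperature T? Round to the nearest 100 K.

ln(t − 10) = (244 + 305.0) / 138.5 = 3.9639.
t − 10 = e^3.9639 = 52.662, so t = 62.662.
T = 100·t = 6266 K → 6300 K to the nearest 100 K.

6300 K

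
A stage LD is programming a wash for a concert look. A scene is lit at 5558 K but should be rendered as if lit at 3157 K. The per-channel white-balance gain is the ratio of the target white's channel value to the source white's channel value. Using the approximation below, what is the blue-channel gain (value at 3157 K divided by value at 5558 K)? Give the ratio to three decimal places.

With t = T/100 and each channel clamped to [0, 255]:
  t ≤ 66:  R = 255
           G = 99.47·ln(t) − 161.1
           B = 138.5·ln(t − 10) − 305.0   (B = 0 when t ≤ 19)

0.537

At 5558 K (t = 55.58):
  B = 138.5·ln(55.58 − 10) − 305.0 = 138.5·ln 45.58 − 305.0 = 138.5·3.8195 − 305.0 = 223.996.
At 3157 K (t = 31.57):
  B = 138.5·ln(31.57 − 10) − 305.0 = 138.5·ln 21.57 − 305.0 = 138.5·3.0713 − 305.0 = 120.376.
Gain = 120.376 / 223.996 = 0.5374 → 0.537.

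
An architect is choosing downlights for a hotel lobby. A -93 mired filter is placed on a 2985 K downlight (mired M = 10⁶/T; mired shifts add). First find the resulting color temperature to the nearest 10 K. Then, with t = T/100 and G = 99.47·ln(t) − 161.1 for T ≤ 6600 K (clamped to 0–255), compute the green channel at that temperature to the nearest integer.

M_in = 10⁶/2985 = 335.01; M_out = 335.01 + (-93) = 242.01.
T_out = 10⁶/242.01 = 4132.1 K → 4130 K; t = 41.3.
G = 99.47·ln 41.3 − 161.1 = 99.47·3.7209 − 161.1 = 209.014.
Rounded: 209.

209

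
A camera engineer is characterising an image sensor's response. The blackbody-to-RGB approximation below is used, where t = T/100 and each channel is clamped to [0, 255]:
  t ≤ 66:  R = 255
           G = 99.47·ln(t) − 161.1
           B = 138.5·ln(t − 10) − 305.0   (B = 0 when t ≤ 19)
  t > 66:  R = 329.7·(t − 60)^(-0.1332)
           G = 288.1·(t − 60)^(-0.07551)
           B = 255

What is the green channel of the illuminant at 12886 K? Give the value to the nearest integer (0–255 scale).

t = 12886/100 = 128.86; the t > 66 branch applies.
G = 288.1·(128.86 − 60)^(-0.07551) = 288.1·68.86^(-0.07551) = 288.1·0.72647 = 209.295.
Rounded: 209.

209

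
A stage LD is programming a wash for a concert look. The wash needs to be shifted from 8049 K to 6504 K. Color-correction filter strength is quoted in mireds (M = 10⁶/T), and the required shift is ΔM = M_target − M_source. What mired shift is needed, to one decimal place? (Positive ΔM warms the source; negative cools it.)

M_source = 10⁶/8049 = 124.239; M_target = 10⁶/6504 = 153.752.
ΔM = 153.752 − 124.239 = 29.513 → +29.5 mireds, a warming shift.

+29.5 mireds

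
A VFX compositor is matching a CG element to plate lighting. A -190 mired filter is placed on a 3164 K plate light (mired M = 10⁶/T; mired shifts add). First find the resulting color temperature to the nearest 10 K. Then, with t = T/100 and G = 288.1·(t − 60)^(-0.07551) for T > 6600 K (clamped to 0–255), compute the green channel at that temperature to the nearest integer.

230

M_in = 10⁶/3164 = 316.06; M_out = 316.06 + (-190) = 126.06.
T_out = 10⁶/126.06 = 7933.0 K → 7930 K; t = 79.3.
G = 288.1·(79.3 − 60)^(-0.07551) = 288.1·19.3^(-0.07551) = 288.1·0.79970 = 230.394.
Rounded: 230.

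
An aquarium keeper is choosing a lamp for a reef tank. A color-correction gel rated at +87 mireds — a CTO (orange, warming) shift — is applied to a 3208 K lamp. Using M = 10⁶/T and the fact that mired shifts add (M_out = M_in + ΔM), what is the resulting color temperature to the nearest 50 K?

M_in = 10⁶/3208 = 311.72 mireds.
M_out = 311.72 + (+87) = 398.72 mireds.
T_out = 10⁶/398.72 = 2508.0 K → 2500 K.

2500 K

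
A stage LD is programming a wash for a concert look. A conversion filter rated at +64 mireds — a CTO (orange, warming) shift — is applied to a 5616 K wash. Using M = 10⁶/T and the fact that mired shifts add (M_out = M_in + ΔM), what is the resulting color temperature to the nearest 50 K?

4150 K

M_in = 10⁶/5616 = 178.06 mireds.
M_out = 178.06 + (+64) = 242.06 mireds.
T_out = 10⁶/242.06 = 4131.2 K → 4150 K.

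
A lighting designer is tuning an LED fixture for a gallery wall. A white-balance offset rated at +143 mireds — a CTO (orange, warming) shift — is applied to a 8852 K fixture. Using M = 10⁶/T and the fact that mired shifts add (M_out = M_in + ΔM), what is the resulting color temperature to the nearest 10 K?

M_in = 10⁶/8852 = 112.97 mireds.
M_out = 112.97 + (+143) = 255.97 mireds.
T_out = 10⁶/255.97 = 3906.7 K → 3910 K.

3910 K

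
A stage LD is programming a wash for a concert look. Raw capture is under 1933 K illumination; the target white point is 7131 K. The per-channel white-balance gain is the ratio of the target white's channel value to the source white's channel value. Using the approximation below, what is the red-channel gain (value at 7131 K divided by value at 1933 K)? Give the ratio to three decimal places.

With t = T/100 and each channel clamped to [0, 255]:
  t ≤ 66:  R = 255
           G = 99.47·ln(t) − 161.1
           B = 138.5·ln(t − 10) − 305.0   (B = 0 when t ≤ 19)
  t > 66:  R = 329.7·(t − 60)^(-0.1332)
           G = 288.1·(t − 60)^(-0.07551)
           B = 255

At 1933 K (t = 19.33):
  R = 255 by definition for t ≤ 66.
At 7131 K (t = 71.31):
  R = 329.7·(71.31 − 60)^(-0.1332) = 329.7·11.31^(-0.1332) = 329.7·0.72390 = 238.670.
Gain = 238.670 / 255.000 = 0.9360 → 0.936.

0.936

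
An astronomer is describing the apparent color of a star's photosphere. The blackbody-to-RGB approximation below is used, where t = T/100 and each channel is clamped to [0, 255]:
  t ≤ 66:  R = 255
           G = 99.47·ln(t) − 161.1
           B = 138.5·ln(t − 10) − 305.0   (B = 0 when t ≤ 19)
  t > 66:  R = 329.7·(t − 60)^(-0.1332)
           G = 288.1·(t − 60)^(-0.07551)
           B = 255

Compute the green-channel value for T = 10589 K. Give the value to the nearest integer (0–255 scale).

t = 10589/100 = 105.89; the t > 66 branch applies.
G = 288.1·(105.89 − 60)^(-0.07551) = 288.1·45.89^(-0.07551) = 288.1·0.74907 = 215.808.
Rounded: 216.

216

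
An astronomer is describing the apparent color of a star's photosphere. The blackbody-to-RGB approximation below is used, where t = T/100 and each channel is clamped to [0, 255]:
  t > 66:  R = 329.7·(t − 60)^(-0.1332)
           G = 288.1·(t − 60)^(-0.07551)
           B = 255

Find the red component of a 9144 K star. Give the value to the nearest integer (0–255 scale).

208

t = 9144/100 = 91.44; the t > 66 branch applies.
R = 329.7·(91.44 − 60)^(-0.1332) = 329.7·31.44^(-0.1332) = 329.7·0.63174 = 208.283.
Rounded: 208.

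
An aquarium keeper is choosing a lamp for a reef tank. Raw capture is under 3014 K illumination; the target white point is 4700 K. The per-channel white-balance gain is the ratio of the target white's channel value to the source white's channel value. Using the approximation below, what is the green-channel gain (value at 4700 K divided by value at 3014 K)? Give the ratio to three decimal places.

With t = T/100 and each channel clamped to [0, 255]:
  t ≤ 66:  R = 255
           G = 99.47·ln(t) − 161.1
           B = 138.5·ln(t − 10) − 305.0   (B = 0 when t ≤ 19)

At 3014 K (t = 30.14):
  G = 99.47·ln 30.14 − 161.1 = 99.47·3.4059 − 161.1 = 177.680.
At 4700 K (t = 47):
  G = 99.47·ln 47 − 161.1 = 99.47·3.8501 − 161.1 = 221.874.
Gain = 221.874 / 177.680 = 1.2487 → 1.249.

1.249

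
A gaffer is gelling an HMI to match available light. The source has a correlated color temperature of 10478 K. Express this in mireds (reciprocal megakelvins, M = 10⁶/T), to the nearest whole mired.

M = 10⁶ / 10478 = 95.438 → 95 mireds.

95 mireds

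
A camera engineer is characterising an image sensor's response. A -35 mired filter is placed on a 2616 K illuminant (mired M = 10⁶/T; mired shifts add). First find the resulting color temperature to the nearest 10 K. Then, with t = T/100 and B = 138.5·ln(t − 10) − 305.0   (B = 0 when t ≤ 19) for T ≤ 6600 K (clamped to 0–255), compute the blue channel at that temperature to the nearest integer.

M_in = 10⁶/2616 = 382.26; M_out = 382.26 + (-35) = 347.26.
T_out = 10⁶/347.26 = 2879.7 K → 2880 K; t = 28.8.
B = 138.5·ln(28.8 − 10) − 305.0 = 138.5·ln 18.8 − 305.0 = 138.5·2.9339 − 305.0 = 101.339.
Rounded: 101.

101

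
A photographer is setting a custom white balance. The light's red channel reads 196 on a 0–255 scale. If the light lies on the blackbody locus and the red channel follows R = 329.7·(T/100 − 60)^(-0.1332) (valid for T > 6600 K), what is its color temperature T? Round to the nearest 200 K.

11000 K

(t − 60)^(-0.1332) = 196/329.7 = 0.59448.
t − 60 = 0.59448^(1/-0.1332) = 0.59448^(-7.508) = 49.621, so t = 109.621.
T = 100·t = 10962 K → 11000 K to the nearest 200 K.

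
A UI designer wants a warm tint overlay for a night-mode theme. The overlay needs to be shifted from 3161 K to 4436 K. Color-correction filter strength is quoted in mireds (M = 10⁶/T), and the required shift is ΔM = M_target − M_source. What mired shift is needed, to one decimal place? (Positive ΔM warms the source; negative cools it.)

M_source = 10⁶/3161 = 316.356; M_target = 10⁶/4436 = 225.428.
ΔM = 225.428 − 316.356 = -90.927 → -90.9 mireds, a cooling shift.

-90.9 mireds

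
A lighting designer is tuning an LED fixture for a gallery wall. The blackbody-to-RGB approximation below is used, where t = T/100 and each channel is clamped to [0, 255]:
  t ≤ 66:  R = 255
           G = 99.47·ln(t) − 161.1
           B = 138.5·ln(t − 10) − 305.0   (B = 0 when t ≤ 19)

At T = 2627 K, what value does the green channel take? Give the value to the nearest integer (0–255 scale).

t = 2627/100 = 26.27; the t ≤ 66 branch applies.
G = 99.47·ln 26.27 − 161.1 = 99.47·3.2684 − 161.1 = 164.010.
Rounded: 164.

164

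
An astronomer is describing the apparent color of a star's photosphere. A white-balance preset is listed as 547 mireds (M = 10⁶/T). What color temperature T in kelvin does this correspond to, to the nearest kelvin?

1828 K

T = 10⁶ / 547 = 1828.15 K → 1828 K.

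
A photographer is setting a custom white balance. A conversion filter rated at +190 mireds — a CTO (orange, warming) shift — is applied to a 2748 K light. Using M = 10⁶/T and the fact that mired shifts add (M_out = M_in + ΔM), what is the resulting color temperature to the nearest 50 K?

M_in = 10⁶/2748 = 363.90 mireds.
M_out = 363.90 + (+190) = 553.90 mireds.
T_out = 10⁶/553.90 = 1805.4 K → 1800 K.

1800 K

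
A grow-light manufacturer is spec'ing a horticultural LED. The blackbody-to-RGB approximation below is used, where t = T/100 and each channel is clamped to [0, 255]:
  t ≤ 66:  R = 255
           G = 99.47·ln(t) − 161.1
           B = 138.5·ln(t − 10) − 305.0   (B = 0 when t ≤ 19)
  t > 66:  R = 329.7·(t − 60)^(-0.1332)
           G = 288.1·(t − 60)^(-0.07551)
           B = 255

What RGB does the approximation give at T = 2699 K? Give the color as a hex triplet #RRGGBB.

t = 2699/100 = 26.99; the t ≤ 66 branch applies.
R = 255 by definition for t ≤ 66.
G = 99.47·ln 26.99 − 161.1 = 99.47·3.2955 − 161.1 = 166.700.
B = 138.5·ln(26.99 − 10) − 305.0 = 138.5·ln 16.99 − 305.0 = 138.5·2.8326 − 305.0 = 87.319.
Rounded: (255, 167, 87).
In hex: #FFA757.

#FFA757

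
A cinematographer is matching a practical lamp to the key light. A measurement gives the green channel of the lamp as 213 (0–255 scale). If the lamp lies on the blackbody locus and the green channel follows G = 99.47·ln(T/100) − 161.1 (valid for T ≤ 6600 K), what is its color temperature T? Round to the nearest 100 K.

4300 K

ln t = (213 + 161.1) / 99.47 = 3.7609.
t = e^3.7609 = 42.989.
T = 100·t = 4299 K → 4300 K to the nearest 100 K.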